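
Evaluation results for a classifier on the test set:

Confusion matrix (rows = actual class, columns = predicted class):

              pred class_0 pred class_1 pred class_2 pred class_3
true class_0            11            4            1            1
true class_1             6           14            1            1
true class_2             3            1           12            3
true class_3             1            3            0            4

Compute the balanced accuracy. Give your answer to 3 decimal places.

0.604

Balanced accuracy = mean of per-class recall.
  class_0: recall = 11/17 = 0.6471
  class_1: recall = 14/22 = 0.6364
  class_2: recall = 12/19 = 0.6316
  class_3: recall = 4/8 = 0.5000
Mean = (0.6471 + 0.6364 + 0.6316 + 0.5000) / 4 = 0.604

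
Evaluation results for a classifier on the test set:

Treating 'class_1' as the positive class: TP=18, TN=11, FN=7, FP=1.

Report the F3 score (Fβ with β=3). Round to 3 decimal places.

0.738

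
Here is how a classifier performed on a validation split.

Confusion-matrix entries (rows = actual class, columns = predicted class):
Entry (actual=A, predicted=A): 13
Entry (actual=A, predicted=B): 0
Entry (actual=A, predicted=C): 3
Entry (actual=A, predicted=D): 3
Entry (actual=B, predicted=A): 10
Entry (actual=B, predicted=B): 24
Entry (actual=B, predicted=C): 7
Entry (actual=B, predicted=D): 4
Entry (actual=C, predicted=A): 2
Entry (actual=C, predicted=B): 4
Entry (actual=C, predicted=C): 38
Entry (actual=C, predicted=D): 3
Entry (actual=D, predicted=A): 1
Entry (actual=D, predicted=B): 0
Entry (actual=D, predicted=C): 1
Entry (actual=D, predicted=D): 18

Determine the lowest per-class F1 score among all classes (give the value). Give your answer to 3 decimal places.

Per-class F1 score (2·TP/(2·TP+FP+FN)):
  A: TP=13, FP=10+2+1=13, FN=0+3+3=6 → 26/45 = 0.5778
  B: TP=24, FP=0+4+0=4, FN=10+7+4=21 → 48/73 = 0.6575
  C: TP=38, FP=3+7+1=11, FN=2+4+3=9 → 76/96 = 0.7917
  D: TP=18, FP=3+4+3=10, FN=1+0+1=2 → 36/48 = 0.7500
Lowest is class 'A' with F1 score = 0.578.

0.578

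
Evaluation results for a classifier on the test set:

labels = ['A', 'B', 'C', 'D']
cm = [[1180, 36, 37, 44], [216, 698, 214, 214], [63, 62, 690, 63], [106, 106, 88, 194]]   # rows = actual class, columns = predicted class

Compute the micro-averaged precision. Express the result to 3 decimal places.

0.689

Micro-averaging pools counts across classes: ΣTP=2762, ΣFP=1249, ΣFN=1249.
Micro-precision = TP/(TP+FP) on pooled counts = 0.689 (equals overall accuracy in single-label multiclass).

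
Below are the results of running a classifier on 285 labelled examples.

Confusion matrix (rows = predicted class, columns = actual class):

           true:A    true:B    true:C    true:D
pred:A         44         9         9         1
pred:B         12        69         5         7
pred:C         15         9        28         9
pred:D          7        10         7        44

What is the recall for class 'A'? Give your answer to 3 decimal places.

0.564

One-vs-rest for 'A': TP = diagonal; FP = other classes predicted 'A'; FN = 'A' predicted as other.
recall = TP/(TP+FN).
A: TP=44, FN=12+15+7=34 → 44/78 = 0.5641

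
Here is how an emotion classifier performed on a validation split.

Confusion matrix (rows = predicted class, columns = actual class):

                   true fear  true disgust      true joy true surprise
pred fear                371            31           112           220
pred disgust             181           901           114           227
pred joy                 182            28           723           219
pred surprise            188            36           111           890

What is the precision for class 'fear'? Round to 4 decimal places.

Treat 'fear' as positive and all other classes as negative.
precision = TP/(TP+FP).
fear: TP=371, FP=31+112+220=363 → 371/734 = 0.50545

0.5054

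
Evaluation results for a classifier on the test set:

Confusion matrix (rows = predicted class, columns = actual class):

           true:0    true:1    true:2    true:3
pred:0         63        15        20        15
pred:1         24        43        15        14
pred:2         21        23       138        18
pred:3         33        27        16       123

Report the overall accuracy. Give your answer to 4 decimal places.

0.6036

Accuracy = trace / total = (63+43+138+123=367) / 608 = 367/608 = 0.6036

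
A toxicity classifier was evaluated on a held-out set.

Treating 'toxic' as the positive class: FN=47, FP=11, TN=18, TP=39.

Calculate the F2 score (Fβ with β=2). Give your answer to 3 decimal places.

Fβ = (1+β²)·TP / ((1+β²)·TP + β²·FN + FP), with β²=4
= 5·39 / (5·39 + 4·47 + 11) = 0.495

0.495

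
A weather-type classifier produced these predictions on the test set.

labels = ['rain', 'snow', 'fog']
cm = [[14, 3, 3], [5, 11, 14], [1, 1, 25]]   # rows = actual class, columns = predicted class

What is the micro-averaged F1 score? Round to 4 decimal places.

0.6494

Micro-averaging pools counts across classes: ΣTP=50, ΣFP=27, ΣFN=27.
Micro-F1 score = 2·TP/(2·TP+FP+FN) on pooled counts = 0.6494 (equals overall accuracy in single-label multiclass).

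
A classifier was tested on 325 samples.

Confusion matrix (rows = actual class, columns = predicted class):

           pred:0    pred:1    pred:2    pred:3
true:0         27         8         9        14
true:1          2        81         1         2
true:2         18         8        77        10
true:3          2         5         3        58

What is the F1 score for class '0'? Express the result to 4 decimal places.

One-vs-rest for '0': TP = diagonal; FP = other classes predicted '0'; FN = '0' predicted as other.
F1 score = 2·TP/(2·TP+FP+FN).
0: TP=27, FP=2+18+2=22, FN=8+9+14=31 → 54/107 = 0.50467

0.5047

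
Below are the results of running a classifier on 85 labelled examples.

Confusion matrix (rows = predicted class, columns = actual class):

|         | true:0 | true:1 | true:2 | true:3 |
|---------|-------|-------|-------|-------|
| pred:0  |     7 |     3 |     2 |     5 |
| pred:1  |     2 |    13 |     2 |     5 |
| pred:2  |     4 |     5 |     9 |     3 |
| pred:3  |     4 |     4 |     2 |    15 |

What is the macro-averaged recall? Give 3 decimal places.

Per-class recall (TP/(TP+FN)):
  0: TP=7, FN=2+4+4=10 → 7/17 = 0.4118
  1: TP=13, FN=3+5+4=12 → 13/25 = 0.5200
  2: TP=9, FN=2+2+2=6 → 9/15 = 0.6000
  3: TP=15, FN=5+5+3=13 → 15/28 = 0.5357
Macro-recall = mean = (0.4118 + 0.5200 + 0.6000 + 0.5357) / 4 = 0.517

0.517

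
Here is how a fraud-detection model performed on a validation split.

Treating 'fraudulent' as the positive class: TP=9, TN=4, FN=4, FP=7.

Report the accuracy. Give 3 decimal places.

0.542

Accuracy = (TP+TN)/N = (9+4)/24 = 0.542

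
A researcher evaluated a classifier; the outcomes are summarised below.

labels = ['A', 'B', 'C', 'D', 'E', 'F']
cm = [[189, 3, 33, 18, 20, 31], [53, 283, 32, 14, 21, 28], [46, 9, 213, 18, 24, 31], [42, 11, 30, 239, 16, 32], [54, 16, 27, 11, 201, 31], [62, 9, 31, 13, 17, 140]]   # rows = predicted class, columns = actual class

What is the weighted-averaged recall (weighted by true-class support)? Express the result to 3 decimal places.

0.618

Per-class recall (TP/(TP+FN)):
  A: TP=189, FN=53+46+42+54+62=257 → 189/446 = 0.4238
  B: TP=283, FN=3+9+11+16+9=48 → 283/331 = 0.8550
  C: TP=213, FN=33+32+30+27+31=153 → 213/366 = 0.5820
  D: TP=239, FN=18+14+18+11+13=74 → 239/313 = 0.7636
  E: TP=201, FN=20+21+24+16+17=98 → 201/299 = 0.6722
  F: TP=140, FN=31+28+31+32+31=153 → 140/293 = 0.4778
Weighted-recall = Σ (supportᵢ/N)·recallᵢ with N=2048: (446/2048)·0.4238 + (331/2048)·0.8550 + (366/2048)·0.5820 + (313/2048)·0.7636 + (299/2048)·0.6722 + (293/2048)·0.4778 = 0.618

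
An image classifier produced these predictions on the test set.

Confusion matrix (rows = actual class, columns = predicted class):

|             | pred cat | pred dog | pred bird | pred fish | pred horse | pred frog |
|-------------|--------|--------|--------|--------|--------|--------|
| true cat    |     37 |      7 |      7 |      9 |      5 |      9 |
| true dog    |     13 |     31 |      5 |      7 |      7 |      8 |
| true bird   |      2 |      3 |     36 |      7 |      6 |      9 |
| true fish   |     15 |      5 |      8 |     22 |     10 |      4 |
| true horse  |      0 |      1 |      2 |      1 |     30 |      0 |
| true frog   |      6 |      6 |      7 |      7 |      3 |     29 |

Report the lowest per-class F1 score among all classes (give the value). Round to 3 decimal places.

Per-class F1 score (2·TP/(2·TP+FP+FN)):
  cat: TP=37, FP=13+2+15+0+6=36, FN=7+7+9+5+9=37 → 74/147 = 0.5034
  dog: TP=31, FP=7+3+5+1+6=22, FN=13+5+7+7+8=40 → 62/124 = 0.5000
  bird: TP=36, FP=7+5+8+2+7=29, FN=2+3+7+6+9=27 → 72/128 = 0.5625
  fish: TP=22, FP=9+7+7+1+7=31, FN=15+5+8+10+4=42 → 44/117 = 0.3761
  horse: TP=30, FP=5+7+6+10+3=31, FN=0+1+2+1+0=4 → 60/95 = 0.6316
  frog: TP=29, FP=9+8+9+4+0=30, FN=6+6+7+7+3=29 → 58/117 = 0.4957
Lowest is class 'fish' with F1 score = 0.376.

0.376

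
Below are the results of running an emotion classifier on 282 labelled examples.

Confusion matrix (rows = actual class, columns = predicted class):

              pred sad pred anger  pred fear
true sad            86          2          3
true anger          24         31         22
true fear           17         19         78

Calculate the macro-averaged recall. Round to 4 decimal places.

0.6773

Per-class recall (TP/(TP+FN)):
  sad: TP=86, FN=2+3=5 → 86/91 = 0.94505
  anger: TP=31, FN=24+22=46 → 31/77 = 0.40260
  fear: TP=78, FN=17+19=36 → 78/114 = 0.68421
Macro-recall = mean = (0.94505 + 0.40260 + 0.68421) / 3 = 0.6773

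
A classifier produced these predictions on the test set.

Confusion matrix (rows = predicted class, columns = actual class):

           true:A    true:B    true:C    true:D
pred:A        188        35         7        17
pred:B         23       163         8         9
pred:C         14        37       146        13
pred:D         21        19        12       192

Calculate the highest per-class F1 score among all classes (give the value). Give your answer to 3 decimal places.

0.808

Per-class F1 score (2·TP/(2·TP+FP+FN)):
  A: TP=188, FP=35+7+17=59, FN=23+14+21=58 → 376/493 = 0.7627
  B: TP=163, FP=23+8+9=40, FN=35+37+19=91 → 326/457 = 0.7133
  C: TP=146, FP=14+37+13=64, FN=7+8+12=27 → 292/383 = 0.7624
  D: TP=192, FP=21+19+12=52, FN=17+9+13=39 → 384/475 = 0.8084
Highest is class 'D' with F1 score = 0.808.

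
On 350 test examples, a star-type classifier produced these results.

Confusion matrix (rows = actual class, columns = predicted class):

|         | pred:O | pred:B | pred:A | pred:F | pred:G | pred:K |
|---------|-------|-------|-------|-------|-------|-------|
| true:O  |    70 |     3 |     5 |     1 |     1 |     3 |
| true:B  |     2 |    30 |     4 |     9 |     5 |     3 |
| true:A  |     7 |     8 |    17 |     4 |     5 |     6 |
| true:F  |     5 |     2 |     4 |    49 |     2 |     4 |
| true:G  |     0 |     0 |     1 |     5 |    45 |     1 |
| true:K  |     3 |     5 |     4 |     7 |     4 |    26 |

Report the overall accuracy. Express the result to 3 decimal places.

Accuracy = trace / total = (70+30+17+49+45+26=237) / 350 = 237/350 = 0.677

0.677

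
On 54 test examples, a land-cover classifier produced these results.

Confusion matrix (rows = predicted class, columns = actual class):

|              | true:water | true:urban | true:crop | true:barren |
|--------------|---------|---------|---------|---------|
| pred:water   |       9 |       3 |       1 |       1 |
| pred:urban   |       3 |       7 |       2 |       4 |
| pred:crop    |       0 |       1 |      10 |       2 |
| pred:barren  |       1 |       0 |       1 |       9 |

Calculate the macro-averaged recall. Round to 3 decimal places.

Per-class recall (TP/(TP+FN)):
  water: TP=9, FN=3+0+1=4 → 9/13 = 0.6923
  urban: TP=7, FN=3+1+0=4 → 7/11 = 0.6364
  crop: TP=10, FN=1+2+1=4 → 10/14 = 0.7143
  barren: TP=9, FN=1+4+2=7 → 9/16 = 0.5625
Macro-recall = mean = (0.6923 + 0.6364 + 0.7143 + 0.5625) / 4 = 0.651

0.651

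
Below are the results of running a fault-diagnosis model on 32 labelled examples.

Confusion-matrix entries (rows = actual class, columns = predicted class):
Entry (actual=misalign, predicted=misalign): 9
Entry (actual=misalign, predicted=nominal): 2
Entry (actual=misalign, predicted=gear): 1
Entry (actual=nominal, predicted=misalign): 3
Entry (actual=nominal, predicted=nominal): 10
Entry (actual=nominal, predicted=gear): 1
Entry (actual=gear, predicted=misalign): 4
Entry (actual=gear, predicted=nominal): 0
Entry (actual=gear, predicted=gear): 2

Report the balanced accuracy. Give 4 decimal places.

0.5992

Balanced accuracy = mean of per-class recall.
  misalign: recall = 9/12 = 0.75000
  nominal: recall = 10/14 = 0.71429
  gear: recall = 2/6 = 0.33333
Mean = (0.75000 + 0.71429 + 0.33333) / 3 = 0.5992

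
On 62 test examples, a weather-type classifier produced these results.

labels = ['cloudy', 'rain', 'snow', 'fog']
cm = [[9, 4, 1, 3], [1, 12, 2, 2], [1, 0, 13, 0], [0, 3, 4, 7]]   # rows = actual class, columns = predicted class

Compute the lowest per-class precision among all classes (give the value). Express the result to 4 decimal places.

Per-class precision (TP/(TP+FP)):
  cloudy: TP=9, FP=1+1+0=2 → 9/11 = 0.81818
  rain: TP=12, FP=4+0+3=7 → 12/19 = 0.63158
  snow: TP=13, FP=1+2+4=7 → 13/20 = 0.65000
  fog: TP=7, FP=3+2+0=5 → 7/12 = 0.58333
Lowest is class 'fog' with precision = 0.5833.

0.5833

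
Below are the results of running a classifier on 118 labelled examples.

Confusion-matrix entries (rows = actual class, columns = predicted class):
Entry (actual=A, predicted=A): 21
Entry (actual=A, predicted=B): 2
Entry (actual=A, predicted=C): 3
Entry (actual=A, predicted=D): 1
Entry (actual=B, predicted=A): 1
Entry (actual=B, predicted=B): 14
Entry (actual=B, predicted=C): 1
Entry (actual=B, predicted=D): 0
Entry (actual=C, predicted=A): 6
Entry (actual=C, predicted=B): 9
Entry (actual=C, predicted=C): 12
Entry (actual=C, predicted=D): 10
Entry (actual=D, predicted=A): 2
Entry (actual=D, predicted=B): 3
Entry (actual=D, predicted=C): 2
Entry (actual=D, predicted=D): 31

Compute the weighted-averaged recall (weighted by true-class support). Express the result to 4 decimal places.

Per-class recall (TP/(TP+FN)):
  A: TP=21, FN=2+3+1=6 → 21/27 = 0.77778
  B: TP=14, FN=1+1+0=2 → 14/16 = 0.87500
  C: TP=12, FN=6+9+10=25 → 12/37 = 0.32432
  D: TP=31, FN=2+3+2=7 → 31/38 = 0.81579
Weighted-recall = Σ (supportᵢ/N)·recallᵢ with N=118: (27/118)·0.77778 + (16/118)·0.87500 + (37/118)·0.32432 + (38/118)·0.81579 = 0.6610

0.6610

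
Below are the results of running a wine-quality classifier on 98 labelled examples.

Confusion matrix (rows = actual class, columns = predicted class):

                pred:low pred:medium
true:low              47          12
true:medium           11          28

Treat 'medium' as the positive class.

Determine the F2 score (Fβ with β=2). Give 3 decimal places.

Fβ = (1+β²)·TP / ((1+β²)·TP + β²·FN + FP), with β²=4
= 5·28 / (5·28 + 4·11 + 12) = 0.714

0.714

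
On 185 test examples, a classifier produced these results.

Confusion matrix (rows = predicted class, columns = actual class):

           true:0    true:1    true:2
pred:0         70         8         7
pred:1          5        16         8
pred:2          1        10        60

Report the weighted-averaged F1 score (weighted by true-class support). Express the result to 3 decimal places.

0.784

Per-class F1 score (2·TP/(2·TP+FP+FN)):
  0: TP=70, FP=8+7=15, FN=5+1=6 → 140/161 = 0.8696
  1: TP=16, FP=5+8=13, FN=8+10=18 → 32/63 = 0.5079
  2: TP=60, FP=1+10=11, FN=7+8=15 → 120/146 = 0.8219
Weighted-F1 score = Σ (supportᵢ/N)·F1 scoreᵢ with N=185: (76/185)·0.8696 + (34/185)·0.5079 + (75/185)·0.8219 = 0.784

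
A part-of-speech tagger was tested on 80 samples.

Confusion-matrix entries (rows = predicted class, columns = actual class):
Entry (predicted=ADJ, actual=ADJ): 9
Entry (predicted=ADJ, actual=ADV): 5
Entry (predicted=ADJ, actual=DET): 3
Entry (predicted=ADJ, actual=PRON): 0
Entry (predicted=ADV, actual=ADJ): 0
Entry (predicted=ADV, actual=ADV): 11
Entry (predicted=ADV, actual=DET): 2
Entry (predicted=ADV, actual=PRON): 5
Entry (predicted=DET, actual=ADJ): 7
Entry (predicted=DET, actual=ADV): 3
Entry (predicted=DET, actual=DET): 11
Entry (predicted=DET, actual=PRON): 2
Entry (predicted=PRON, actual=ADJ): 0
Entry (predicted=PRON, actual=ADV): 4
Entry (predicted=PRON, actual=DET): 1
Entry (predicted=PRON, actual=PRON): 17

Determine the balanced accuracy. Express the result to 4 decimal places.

0.5990

Balanced accuracy = mean of per-class recall.
  ADJ: recall = 9/16 = 0.56250
  ADV: recall = 11/23 = 0.47826
  DET: recall = 11/17 = 0.64706
  PRON: recall = 17/24 = 0.70833
Mean = (0.56250 + 0.47826 + 0.64706 + 0.70833) / 4 = 0.5990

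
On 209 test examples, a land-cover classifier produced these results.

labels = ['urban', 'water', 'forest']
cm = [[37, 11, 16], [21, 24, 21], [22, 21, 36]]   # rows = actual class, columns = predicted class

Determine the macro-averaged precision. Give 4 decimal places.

0.4614

Per-class precision (TP/(TP+FP)):
  urban: TP=37, FP=21+22=43 → 37/80 = 0.46250
  water: TP=24, FP=11+21=32 → 24/56 = 0.42857
  forest: TP=36, FP=16+21=37 → 36/73 = 0.49315
Macro-precision = mean = (0.46250 + 0.42857 + 0.49315) / 3 = 0.4614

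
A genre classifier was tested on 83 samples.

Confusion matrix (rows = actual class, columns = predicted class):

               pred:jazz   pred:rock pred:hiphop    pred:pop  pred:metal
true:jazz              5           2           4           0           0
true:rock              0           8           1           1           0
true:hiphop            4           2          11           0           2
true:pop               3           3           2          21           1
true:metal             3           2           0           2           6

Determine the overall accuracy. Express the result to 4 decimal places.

Accuracy = trace / total = (5+8+11+21+6=51) / 83 = 51/83 = 0.6145

0.6145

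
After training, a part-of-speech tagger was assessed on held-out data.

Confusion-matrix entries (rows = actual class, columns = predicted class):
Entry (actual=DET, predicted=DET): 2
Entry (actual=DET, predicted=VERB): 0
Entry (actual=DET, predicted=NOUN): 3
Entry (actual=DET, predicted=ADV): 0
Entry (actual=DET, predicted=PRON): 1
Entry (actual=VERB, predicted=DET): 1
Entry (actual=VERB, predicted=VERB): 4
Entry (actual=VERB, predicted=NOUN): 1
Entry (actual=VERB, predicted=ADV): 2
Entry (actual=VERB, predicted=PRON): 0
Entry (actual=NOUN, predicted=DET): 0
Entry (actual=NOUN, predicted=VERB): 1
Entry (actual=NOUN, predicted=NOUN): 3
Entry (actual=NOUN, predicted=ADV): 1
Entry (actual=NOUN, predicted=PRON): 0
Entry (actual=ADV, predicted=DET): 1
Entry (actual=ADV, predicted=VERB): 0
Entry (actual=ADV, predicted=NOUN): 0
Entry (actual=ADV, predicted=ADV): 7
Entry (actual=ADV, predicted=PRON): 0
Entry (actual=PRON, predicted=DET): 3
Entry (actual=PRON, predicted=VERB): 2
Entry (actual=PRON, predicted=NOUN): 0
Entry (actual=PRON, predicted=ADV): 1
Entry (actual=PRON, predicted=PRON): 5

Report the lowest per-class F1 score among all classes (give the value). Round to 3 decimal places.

0.308

Per-class F1 score (2·TP/(2·TP+FP+FN)):
  DET: TP=2, FP=1+0+1+3=5, FN=0+3+0+1=4 → 4/13 = 0.3077
  VERB: TP=4, FP=0+1+0+2=3, FN=1+1+2+0=4 → 8/15 = 0.5333
  NOUN: TP=3, FP=3+1+0+0=4, FN=0+1+1+0=2 → 6/12 = 0.5000
  ADV: TP=7, FP=0+2+1+1=4, FN=1+0+0+0=1 → 14/19 = 0.7368
  PRON: TP=5, FP=1+0+0+0=1, FN=3+2+0+1=6 → 10/17 = 0.5882
Lowest is class 'DET' with F1 score = 0.308.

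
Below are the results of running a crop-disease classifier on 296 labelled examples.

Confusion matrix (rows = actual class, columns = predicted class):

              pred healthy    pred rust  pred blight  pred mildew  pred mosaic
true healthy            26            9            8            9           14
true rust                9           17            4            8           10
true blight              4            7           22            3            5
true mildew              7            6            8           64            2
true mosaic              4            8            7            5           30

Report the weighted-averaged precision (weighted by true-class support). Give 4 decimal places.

Per-class precision (TP/(TP+FP)):
  healthy: TP=26, FP=9+4+7+4=24 → 26/50 = 0.52000
  rust: TP=17, FP=9+7+6+8=30 → 17/47 = 0.36170
  blight: TP=22, FP=8+4+8+7=27 → 22/49 = 0.44898
  mildew: TP=64, FP=9+8+3+5=25 → 64/89 = 0.71910
  mosaic: TP=30, FP=14+10+5+2=31 → 30/61 = 0.49180
Weighted-precision = Σ (supportᵢ/N)·precisionᵢ with N=296: (66/296)·0.52000 + (48/296)·0.36170 + (41/296)·0.44898 + (87/296)·0.71910 + (54/296)·0.49180 = 0.5379

0.5379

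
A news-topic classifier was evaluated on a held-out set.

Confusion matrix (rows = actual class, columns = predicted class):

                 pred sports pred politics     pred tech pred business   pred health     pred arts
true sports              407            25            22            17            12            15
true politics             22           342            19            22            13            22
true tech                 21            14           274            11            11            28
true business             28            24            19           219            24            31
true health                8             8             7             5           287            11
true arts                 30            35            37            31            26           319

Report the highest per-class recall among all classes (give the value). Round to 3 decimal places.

0.880

Per-class recall (TP/(TP+FN)):
  sports: TP=407, FN=25+22+17+12+15=91 → 407/498 = 0.8173
  politics: TP=342, FN=22+19+22+13+22=98 → 342/440 = 0.7773
  tech: TP=274, FN=21+14+11+11+28=85 → 274/359 = 0.7632
  business: TP=219, FN=28+24+19+24+31=126 → 219/345 = 0.6348
  health: TP=287, FN=8+8+7+5+11=39 → 287/326 = 0.8804
  arts: TP=319, FN=30+35+37+31+26=159 → 319/478 = 0.6674
Highest is class 'health' with recall = 0.880.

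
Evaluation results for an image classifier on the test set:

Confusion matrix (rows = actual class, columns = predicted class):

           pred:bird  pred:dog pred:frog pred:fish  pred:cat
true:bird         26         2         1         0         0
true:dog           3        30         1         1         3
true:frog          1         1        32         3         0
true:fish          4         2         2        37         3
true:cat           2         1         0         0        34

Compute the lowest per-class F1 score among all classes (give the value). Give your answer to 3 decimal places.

0.800

Per-class F1 score (2·TP/(2·TP+FP+FN)):
  bird: TP=26, FP=3+1+4+2=10, FN=2+1+0+0=3 → 52/65 = 0.8000
  dog: TP=30, FP=2+1+2+1=6, FN=3+1+1+3=8 → 60/74 = 0.8108
  frog: TP=32, FP=1+1+2+0=4, FN=1+1+3+0=5 → 64/73 = 0.8767
  fish: TP=37, FP=0+1+3+0=4, FN=4+2+2+3=11 → 74/89 = 0.8315
  cat: TP=34, FP=0+3+0+3=6, FN=2+1+0+0=3 → 68/77 = 0.8831
Lowest is class 'bird' with F1 score = 0.800.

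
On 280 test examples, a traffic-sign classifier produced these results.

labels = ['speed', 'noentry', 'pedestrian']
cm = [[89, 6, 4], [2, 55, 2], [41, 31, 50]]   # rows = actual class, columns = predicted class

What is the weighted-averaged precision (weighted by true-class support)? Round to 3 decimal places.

0.753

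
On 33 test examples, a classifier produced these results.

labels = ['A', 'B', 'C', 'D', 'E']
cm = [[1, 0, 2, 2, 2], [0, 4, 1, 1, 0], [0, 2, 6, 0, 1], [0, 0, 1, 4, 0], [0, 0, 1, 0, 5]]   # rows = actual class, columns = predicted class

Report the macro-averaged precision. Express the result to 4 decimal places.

0.6817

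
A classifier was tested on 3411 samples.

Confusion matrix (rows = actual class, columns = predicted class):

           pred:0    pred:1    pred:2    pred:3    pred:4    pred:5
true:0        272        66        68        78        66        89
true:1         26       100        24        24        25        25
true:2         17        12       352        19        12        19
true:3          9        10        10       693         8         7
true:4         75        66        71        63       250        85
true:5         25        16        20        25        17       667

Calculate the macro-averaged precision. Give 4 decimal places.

0.6392

Per-class precision (TP/(TP+FP)):
  0: TP=272, FP=26+17+9+75+25=152 → 272/424 = 0.64151
  1: TP=100, FP=66+12+10+66+16=170 → 100/270 = 0.37037
  2: TP=352, FP=68+24+10+71+20=193 → 352/545 = 0.64587
  3: TP=693, FP=78+24+19+63+25=209 → 693/902 = 0.76829
  4: TP=250, FP=66+25+12+8+17=128 → 250/378 = 0.66138
  5: TP=667, FP=89+25+19+7+85=225 → 667/892 = 0.74776
Macro-precision = mean = (0.64151 + 0.37037 + 0.64587 + 0.76829 + 0.66138 + 0.74776) / 6 = 0.6392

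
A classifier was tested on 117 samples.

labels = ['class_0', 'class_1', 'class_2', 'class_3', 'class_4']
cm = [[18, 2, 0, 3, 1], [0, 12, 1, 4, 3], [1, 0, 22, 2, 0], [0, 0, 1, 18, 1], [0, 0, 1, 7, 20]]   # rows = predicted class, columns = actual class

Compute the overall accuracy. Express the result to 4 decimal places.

0.7692

Accuracy = trace / total = (18+12+22+18+20=90) / 117 = 90/117 = 0.7692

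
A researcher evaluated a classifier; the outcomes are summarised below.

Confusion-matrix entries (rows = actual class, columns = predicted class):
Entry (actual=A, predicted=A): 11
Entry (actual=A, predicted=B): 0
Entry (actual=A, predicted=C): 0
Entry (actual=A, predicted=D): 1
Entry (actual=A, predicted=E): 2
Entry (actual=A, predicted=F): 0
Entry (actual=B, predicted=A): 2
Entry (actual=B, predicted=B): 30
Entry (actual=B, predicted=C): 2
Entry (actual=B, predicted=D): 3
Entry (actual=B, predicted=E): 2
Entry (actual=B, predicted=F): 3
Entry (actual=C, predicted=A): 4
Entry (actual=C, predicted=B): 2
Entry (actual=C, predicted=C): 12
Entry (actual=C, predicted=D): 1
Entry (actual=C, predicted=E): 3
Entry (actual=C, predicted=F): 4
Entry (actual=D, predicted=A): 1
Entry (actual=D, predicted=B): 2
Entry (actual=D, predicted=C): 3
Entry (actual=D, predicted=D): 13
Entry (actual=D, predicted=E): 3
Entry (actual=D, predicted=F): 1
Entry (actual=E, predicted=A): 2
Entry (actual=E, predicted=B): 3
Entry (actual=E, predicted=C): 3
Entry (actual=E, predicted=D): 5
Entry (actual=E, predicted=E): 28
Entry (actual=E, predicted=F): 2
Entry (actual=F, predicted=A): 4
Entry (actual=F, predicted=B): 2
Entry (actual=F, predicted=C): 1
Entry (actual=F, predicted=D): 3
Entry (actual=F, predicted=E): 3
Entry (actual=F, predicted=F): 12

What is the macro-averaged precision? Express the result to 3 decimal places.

Per-class precision (TP/(TP+FP)):
  A: TP=11, FP=2+4+1+2+4=13 → 11/24 = 0.4583
  B: TP=30, FP=0+2+2+3+2=9 → 30/39 = 0.7692
  C: TP=12, FP=0+2+3+3+1=9 → 12/21 = 0.5714
  D: TP=13, FP=1+3+1+5+3=13 → 13/26 = 0.5000
  E: TP=28, FP=2+2+3+3+3=13 → 28/41 = 0.6829
  F: TP=12, FP=0+3+4+1+2=10 → 12/22 = 0.5455
Macro-precision = mean = (0.4583 + 0.7692 + 0.5714 + 0.5000 + 0.6829 + 0.5455) / 6 = 0.588

0.588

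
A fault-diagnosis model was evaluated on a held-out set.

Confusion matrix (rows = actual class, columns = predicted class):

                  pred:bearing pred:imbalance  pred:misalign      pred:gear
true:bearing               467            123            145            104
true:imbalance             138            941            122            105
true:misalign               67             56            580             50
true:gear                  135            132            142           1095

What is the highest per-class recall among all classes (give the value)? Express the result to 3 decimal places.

Per-class recall (TP/(TP+FN)):
  bearing: TP=467, FN=123+145+104=372 → 467/839 = 0.5566
  imbalance: TP=941, FN=138+122+105=365 → 941/1306 = 0.7205
  misalign: TP=580, FN=67+56+50=173 → 580/753 = 0.7703
  gear: TP=1095, FN=135+132+142=409 → 1095/1504 = 0.7281
Highest is class 'misalign' with recall = 0.770.

0.770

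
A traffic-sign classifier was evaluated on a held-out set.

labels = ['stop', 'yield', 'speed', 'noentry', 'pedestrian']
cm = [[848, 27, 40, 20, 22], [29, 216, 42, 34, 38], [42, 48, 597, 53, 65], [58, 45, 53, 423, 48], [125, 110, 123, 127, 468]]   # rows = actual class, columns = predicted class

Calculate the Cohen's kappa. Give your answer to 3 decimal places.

0.605

Observed agreement pₒ = trace/N = 2552/3701 = 0.6895
Expected agreement pₑ = Σ (rowᵢ·colᵢ)/N² = (957·1102 + 359·446 + 805·855 + 627·657 + 953·641)/3701² = 0.2136
κ = (pₒ − pₑ)/(1 − pₑ) = (0.6895 − 0.2136)/(1 − 0.2136) = 0.605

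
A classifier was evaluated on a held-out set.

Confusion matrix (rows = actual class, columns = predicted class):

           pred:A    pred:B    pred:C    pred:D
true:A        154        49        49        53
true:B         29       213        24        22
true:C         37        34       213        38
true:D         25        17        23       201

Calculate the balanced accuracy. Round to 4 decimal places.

0.6654

Balanced accuracy = mean of per-class recall.
  A: recall = 154/305 = 0.50492
  B: recall = 213/288 = 0.73958
  C: recall = 213/322 = 0.66149
  D: recall = 201/266 = 0.75564
Mean = (0.50492 + 0.73958 + 0.66149 + 0.75564) / 4 = 0.6654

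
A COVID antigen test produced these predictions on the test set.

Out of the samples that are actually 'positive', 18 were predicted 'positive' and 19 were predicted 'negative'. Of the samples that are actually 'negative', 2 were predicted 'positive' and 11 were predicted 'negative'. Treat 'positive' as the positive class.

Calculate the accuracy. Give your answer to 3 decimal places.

0.580

Accuracy = (TP+TN)/N = (18+11)/50 = 0.580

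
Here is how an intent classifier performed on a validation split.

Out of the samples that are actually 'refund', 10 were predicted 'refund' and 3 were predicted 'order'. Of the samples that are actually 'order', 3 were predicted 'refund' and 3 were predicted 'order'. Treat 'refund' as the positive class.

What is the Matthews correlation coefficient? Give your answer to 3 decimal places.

0.269

MCC = (TP·TN − FP·FN) / √((TP+FP)(TP+FN)(TN+FP)(TN+FN))
Numerator = 10·3 − 3·3 = 21
Denominator = √(13·13·6·6) = √6084 = 78.0000
MCC = 21 / 78.0000 = 0.269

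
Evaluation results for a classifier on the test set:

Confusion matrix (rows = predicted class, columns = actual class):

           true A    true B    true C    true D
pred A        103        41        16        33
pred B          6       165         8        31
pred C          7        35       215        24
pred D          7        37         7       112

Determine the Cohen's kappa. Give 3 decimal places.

0.600

Observed agreement pₒ = trace/N = 595/847 = 0.7025
Expected agreement pₑ = Σ (rowᵢ·colᵢ)/N² = (123·193 + 278·210 + 246·281 + 200·163)/847² = 0.2563
κ = (pₒ − pₑ)/(1 − pₑ) = (0.7025 − 0.2563)/(1 − 0.2563) = 0.600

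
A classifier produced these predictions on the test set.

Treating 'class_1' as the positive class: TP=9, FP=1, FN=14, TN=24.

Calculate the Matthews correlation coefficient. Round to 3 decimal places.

MCC = (TP·TN − FP·FN) / √((TP+FP)(TP+FN)(TN+FP)(TN+FN))
Numerator = 9·24 − 1·14 = 202
Denominator = √(10·23·25·38) = √218500 = 467.4398
MCC = 202 / 467.4398 = 0.432

0.432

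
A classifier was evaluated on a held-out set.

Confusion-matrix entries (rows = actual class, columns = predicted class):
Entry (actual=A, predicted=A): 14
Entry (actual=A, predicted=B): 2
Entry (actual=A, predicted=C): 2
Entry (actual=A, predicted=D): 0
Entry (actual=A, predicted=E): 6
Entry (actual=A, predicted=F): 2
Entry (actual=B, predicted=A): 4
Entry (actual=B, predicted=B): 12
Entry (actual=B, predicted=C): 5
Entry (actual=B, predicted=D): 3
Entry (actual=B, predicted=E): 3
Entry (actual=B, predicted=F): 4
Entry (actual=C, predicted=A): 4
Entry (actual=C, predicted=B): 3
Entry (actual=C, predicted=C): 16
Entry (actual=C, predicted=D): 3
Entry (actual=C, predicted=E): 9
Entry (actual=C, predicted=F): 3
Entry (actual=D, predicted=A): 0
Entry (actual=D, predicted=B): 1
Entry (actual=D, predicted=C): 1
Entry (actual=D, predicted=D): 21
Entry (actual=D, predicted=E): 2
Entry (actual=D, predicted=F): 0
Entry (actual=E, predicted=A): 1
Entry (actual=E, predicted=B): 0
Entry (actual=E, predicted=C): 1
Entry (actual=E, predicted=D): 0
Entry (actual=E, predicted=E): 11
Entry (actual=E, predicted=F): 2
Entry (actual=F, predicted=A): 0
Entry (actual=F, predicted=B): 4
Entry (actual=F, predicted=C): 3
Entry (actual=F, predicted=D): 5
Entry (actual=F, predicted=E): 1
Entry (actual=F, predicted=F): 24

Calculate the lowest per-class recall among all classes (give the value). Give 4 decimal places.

Per-class recall (TP/(TP+FN)):
  A: TP=14, FN=2+2+0+6+2=12 → 14/26 = 0.53846
  B: TP=12, FN=4+5+3+3+4=19 → 12/31 = 0.38710
  C: TP=16, FN=4+3+3+9+3=22 → 16/38 = 0.42105
  D: TP=21, FN=0+1+1+2+0=4 → 21/25 = 0.84000
  E: TP=11, FN=1+0+1+0+2=4 → 11/15 = 0.73333
  F: TP=24, FN=0+4+3+5+1=13 → 24/37 = 0.64865
Lowest is class 'B' with recall = 0.3871.

0.3871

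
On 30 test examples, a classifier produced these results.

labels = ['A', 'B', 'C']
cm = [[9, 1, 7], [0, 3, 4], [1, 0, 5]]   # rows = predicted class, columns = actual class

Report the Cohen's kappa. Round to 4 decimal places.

Observed agreement pₒ = trace/N = 17/30 = 0.56667
Expected agreement pₑ = Σ (rowᵢ·colᵢ)/N² = (10·17 + 4·7 + 16·6)/30² = 0.32667
κ = (pₒ − pₑ)/(1 − pₑ) = (0.56667 − 0.32667)/(1 − 0.32667) = 0.3564

0.3564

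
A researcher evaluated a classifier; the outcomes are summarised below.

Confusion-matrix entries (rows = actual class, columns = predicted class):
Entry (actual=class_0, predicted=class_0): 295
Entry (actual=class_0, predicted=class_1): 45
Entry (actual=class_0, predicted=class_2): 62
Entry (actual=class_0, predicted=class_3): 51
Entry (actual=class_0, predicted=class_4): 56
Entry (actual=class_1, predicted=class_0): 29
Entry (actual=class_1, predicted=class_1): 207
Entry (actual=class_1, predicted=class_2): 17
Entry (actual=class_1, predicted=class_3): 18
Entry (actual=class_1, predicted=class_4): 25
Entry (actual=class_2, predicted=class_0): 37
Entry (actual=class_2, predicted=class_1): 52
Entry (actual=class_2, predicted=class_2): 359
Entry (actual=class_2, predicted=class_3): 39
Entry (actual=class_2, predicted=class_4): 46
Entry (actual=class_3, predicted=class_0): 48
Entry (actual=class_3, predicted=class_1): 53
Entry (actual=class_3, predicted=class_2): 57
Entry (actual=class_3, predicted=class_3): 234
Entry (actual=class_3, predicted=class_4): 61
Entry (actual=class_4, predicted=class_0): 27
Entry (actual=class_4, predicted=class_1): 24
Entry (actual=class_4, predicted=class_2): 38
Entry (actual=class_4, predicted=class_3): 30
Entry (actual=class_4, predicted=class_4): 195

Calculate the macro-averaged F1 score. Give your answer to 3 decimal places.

0.607

Per-class F1 score (2·TP/(2·TP+FP+FN)):
  class_0: TP=295, FP=29+37+48+27=141, FN=45+62+51+56=214 → 590/945 = 0.6243
  class_1: TP=207, FP=45+52+53+24=174, FN=29+17+18+25=89 → 414/677 = 0.6115
  class_2: TP=359, FP=62+17+57+38=174, FN=37+52+39+46=174 → 718/1066 = 0.6735
  class_3: TP=234, FP=51+18+39+30=138, FN=48+53+57+61=219 → 468/825 = 0.5673
  class_4: TP=195, FP=56+25+46+61=188, FN=27+24+38+30=119 → 390/697 = 0.5595
Macro-F1 score = mean = (0.6243 + 0.6115 + 0.6735 + 0.5673 + 0.5595) / 5 = 0.607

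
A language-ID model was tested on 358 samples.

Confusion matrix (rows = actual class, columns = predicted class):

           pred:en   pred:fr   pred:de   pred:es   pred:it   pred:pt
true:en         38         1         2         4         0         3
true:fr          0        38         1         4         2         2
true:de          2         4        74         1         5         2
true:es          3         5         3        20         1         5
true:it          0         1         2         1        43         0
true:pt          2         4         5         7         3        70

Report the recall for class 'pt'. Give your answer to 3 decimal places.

Treat 'pt' as positive and all other classes as negative.
recall = TP/(TP+FN).
pt: TP=70, FN=2+4+5+7+3=21 → 70/91 = 0.7692

0.769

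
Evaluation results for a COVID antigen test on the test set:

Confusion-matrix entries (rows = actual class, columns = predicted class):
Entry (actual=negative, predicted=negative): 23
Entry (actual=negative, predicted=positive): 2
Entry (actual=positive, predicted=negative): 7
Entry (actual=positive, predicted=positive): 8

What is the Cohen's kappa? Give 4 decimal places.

Observed agreement pₒ = trace/N = 31/40 = 0.77500
Expected agreement pₑ = Σ (rowᵢ·colᵢ)/N² = (25·30 + 15·10)/40² = 0.56250
κ = (pₒ − pₑ)/(1 − pₑ) = (0.77500 − 0.56250)/(1 − 0.56250) = 0.4857

0.4857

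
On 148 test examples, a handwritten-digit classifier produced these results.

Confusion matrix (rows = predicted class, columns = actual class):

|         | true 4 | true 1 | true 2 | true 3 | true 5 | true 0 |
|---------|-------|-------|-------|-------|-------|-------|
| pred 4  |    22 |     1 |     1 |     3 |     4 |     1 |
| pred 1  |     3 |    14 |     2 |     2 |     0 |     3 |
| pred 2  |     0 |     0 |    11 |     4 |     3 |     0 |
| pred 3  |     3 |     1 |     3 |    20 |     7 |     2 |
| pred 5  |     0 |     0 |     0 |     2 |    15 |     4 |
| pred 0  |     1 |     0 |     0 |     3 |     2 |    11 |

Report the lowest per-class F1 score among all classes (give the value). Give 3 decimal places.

Per-class F1 score (2·TP/(2·TP+FP+FN)):
  4: TP=22, FP=1+1+3+4+1=10, FN=3+0+3+0+1=7 → 44/61 = 0.7213
  1: TP=14, FP=3+2+2+0+3=10, FN=1+0+1+0+0=2 → 28/40 = 0.7000
  2: TP=11, FP=0+0+4+3+0=7, FN=1+2+3+0+0=6 → 22/35 = 0.6286
  3: TP=20, FP=3+1+3+7+2=16, FN=3+2+4+2+3=14 → 40/70 = 0.5714
  5: TP=15, FP=0+0+0+2+4=6, FN=4+0+3+7+2=16 → 30/52 = 0.5769
  0: TP=11, FP=1+0+0+3+2=6, FN=1+3+0+2+4=10 → 22/38 = 0.5789
Lowest is class '3' with F1 score = 0.571.

0.571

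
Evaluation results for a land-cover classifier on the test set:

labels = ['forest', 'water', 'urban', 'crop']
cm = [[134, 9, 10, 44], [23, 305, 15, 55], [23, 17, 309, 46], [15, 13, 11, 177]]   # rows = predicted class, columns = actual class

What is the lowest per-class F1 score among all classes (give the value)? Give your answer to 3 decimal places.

Per-class F1 score (2·TP/(2·TP+FP+FN)):
  forest: TP=134, FP=9+10+44=63, FN=23+23+15=61 → 268/392 = 0.6837
  water: TP=305, FP=23+15+55=93, FN=9+17+13=39 → 610/742 = 0.8221
  urban: TP=309, FP=23+17+46=86, FN=10+15+11=36 → 618/740 = 0.8351
  crop: TP=177, FP=15+13+11=39, FN=44+55+46=145 → 354/538 = 0.6580
Lowest is class 'crop' with F1 score = 0.658.

0.658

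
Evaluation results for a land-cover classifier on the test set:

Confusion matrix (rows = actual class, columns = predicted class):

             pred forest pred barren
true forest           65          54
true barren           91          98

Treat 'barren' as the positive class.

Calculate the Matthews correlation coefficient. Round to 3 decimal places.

0.063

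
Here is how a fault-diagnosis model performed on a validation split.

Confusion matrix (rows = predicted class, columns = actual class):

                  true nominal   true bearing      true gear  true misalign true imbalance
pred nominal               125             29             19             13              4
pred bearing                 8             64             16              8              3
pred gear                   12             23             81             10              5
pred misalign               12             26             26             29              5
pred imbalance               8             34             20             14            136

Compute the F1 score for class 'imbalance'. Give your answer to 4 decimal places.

Take TP from the diagonal, FP from the rest of the 'imbalance' prediction marginal, FN from the rest of the 'imbalance' actual marginal.
F1 score = 2·TP/(2·TP+FP+FN).
imbalance: TP=136, FP=8+34+20+14=76, FN=4+3+5+5=17 → 272/365 = 0.74521

0.7452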